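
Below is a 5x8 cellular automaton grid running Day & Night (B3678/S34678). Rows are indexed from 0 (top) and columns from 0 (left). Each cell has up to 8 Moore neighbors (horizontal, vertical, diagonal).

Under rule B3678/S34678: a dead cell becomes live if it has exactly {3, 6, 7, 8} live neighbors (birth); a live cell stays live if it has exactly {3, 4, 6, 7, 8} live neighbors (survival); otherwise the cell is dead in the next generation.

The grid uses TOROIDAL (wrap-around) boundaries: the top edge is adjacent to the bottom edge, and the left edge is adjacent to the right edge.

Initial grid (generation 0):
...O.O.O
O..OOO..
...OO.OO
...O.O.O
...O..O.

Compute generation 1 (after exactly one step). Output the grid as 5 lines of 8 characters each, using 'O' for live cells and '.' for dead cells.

Simulating step by step:
Generation 0 (given above): 16 live cells
Generation 1: 22 live cells
(generation 1 grid is the final answer)

Answer: ..OOOO..
..OOOO..
O.OOO.OO
..OO.O.O
..O..OOO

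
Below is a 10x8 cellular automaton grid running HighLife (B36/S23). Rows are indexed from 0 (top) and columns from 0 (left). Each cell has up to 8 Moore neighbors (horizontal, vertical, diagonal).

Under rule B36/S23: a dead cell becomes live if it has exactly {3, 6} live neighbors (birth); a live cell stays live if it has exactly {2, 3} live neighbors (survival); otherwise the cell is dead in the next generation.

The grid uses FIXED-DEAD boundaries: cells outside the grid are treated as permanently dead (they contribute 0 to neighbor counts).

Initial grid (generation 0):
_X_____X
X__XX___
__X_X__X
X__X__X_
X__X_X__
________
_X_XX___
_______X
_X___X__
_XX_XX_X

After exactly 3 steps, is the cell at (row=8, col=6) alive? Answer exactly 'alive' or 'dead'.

Simulating step by step:
Generation 0 (given above): 25 live cells
Generation 1: 27 live cells
________
_XXXX___
_XX_XX__
_XXX_XX_
____X___
__XX____
________
__X_X___
_XX_XX__
_XX_XXX_
Generation 2: 24 live cells
__XX____
_X__XX__
X_____X_
_X____X_
_X__XX__
___X____
__X_____
_XX_XX__
___X__X_
_XX_X_X_
Generation 3: 31 live cells
__XXX___
_XXXXX__
XX____X_
XX____X_
__X_XX__
__XXX___
_XX_X___
_XX_XX__
______X_
__XX_X__

Cell (8,6) at generation 3: 1 -> alive

Answer: alive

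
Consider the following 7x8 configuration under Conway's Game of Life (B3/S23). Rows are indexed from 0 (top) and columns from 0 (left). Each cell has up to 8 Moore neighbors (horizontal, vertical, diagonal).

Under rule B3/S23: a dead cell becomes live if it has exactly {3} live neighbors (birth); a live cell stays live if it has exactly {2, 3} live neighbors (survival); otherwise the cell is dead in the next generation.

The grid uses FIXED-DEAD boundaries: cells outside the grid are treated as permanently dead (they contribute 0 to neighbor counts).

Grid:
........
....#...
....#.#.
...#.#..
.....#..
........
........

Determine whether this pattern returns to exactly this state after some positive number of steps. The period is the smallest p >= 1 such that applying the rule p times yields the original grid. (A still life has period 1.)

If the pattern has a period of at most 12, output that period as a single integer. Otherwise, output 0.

Simulating and comparing each generation to the original:
Gen 0 (original, given above): 6 live cells
Gen 1: 6 live cells, differs from original
Gen 2: 6 live cells, MATCHES original -> period = 2

Answer: 2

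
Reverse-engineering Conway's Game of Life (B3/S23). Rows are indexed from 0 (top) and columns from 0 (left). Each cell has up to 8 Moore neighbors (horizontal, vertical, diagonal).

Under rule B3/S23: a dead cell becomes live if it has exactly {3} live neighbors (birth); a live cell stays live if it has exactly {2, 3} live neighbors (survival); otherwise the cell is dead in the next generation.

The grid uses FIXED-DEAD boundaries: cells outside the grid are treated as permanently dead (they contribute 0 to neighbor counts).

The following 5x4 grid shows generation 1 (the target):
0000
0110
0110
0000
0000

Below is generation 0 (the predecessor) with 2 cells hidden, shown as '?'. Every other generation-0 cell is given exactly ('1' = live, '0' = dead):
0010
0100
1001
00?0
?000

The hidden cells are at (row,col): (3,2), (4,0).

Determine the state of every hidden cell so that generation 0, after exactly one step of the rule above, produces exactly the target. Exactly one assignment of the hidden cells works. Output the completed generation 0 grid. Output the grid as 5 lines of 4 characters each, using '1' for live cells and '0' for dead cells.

Hidden generation-0 cells (in order): (3,2), (4,0).
A hidden cell only influences target cells in its own 3x3 neighborhood. Try each of the 2^2 = 4 assignments, step the completed generation 0 forward once under B3/S23, and compare with the target:
  (3,2)=0 (4,0)=0 -> step gives (2,1)='0' but target has '1' -> reject
  (3,2)=0 (4,0)=1 -> step gives (2,1)='0' but target has '1' -> reject
  (3,2)=1 (4,0)=0 -> step reproduces the target at every cell -> ACCEPT
  (3,2)=1 (4,0)=1 -> step gives (3,1)='1' but target has '0' -> reject
Unique solution: (3,2)=live, (4,0)=dead.
Check: live-neighbor counts of every cell in the completed generation 0:
1211
2232
1331
1212
0111
Applying B3/S23 to generation 0 with these counts gives:
0000
0110
0110
0000
0000
which matches the target exactly.

Answer: 0010
0100
1001
0010
0000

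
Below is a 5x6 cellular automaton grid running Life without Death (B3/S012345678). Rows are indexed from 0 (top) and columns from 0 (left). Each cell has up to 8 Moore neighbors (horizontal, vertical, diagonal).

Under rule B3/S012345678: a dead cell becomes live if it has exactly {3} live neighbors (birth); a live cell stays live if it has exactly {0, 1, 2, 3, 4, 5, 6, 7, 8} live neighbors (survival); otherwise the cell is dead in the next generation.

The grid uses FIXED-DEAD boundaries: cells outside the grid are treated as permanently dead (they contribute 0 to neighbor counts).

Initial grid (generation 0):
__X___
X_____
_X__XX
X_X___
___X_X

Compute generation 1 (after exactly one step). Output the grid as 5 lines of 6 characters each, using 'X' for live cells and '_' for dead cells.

Simulating step by step:
Generation 0 (given above): 9 live cells
Generation 1: 14 live cells
(generation 1 grid is the final answer)

Answer: __X___
XX____
XX__XX
XXXX_X
___X_X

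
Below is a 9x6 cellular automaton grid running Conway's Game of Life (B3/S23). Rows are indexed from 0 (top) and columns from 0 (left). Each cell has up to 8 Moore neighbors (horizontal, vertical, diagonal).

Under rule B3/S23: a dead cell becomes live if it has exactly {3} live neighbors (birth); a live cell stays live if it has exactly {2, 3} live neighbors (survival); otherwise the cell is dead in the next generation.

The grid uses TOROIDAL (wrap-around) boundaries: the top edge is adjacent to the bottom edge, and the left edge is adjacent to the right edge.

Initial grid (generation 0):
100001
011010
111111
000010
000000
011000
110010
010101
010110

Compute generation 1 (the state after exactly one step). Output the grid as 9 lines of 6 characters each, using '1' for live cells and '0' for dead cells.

Answer: 100001
000000
100000
111010
000000
111000
000111
010101
010100

Derivation:
Simulating step by step:
Generation 0 (given above): 23 live cells
Generation 1: 18 live cells
(generation 1 grid is the final answer)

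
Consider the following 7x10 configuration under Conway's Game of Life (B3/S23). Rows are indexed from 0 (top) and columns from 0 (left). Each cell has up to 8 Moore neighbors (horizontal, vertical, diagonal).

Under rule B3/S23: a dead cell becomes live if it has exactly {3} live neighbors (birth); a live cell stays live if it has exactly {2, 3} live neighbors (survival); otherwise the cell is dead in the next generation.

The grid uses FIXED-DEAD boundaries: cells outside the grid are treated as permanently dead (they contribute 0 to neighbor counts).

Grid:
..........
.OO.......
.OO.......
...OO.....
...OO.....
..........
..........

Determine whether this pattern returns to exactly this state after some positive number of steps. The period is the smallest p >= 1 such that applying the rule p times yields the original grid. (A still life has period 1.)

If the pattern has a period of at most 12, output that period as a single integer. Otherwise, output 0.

Simulating and comparing each generation to the original:
Gen 0 (original, given above): 8 live cells
Gen 1: 6 live cells, differs from original
Gen 2: 8 live cells, MATCHES original -> period = 2

Answer: 2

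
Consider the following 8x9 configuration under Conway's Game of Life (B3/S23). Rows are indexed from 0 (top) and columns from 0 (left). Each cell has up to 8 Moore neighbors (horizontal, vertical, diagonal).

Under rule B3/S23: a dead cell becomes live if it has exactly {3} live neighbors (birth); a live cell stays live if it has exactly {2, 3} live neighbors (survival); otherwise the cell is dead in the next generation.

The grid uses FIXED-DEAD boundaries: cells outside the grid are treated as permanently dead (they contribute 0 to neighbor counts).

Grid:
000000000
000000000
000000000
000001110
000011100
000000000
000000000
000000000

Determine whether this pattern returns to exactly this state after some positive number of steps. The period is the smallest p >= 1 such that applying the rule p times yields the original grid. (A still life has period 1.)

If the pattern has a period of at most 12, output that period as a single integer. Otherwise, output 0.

Answer: 2

Derivation:
Simulating and comparing each generation to the original:
Gen 0 (original, given above): 6 live cells
Gen 1: 6 live cells, differs from original
Gen 2: 6 live cells, MATCHES original -> period = 2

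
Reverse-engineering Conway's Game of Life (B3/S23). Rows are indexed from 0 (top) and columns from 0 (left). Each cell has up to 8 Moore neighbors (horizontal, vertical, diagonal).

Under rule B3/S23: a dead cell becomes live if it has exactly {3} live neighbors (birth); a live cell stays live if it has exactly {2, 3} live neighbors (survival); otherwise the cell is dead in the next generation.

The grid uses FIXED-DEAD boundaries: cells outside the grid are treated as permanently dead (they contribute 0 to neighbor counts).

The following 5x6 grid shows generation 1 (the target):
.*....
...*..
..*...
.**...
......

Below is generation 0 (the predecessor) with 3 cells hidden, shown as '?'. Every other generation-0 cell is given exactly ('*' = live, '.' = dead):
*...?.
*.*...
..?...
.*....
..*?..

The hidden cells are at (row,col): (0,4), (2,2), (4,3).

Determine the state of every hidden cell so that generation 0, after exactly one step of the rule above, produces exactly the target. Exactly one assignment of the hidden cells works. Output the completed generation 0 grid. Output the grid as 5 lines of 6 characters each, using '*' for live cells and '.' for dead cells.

Hidden generation-0 cells (in order): (0,4), (2,2), (4,3).
A hidden cell only influences target cells in its own 3x3 neighborhood. Try each of the 2^3 = 8 assignments, step the completed generation 0 forward once under B3/S23, and compare with the target:
  (0,4)=. (2,2)=. (4,3)=. -> step gives (1,1)='*' but target has '.' -> reject
  (0,4)=. (2,2)=. (4,3)=* -> step gives (1,1)='*' but target has '.' -> reject
  (0,4)=. (2,2)=* (4,3)=. -> step gives (1,3)='.' but target has '*' -> reject
  (0,4)=. (2,2)=* (4,3)=* -> step gives (1,3)='.' but target has '*' -> reject
  (0,4)=* (2,2)=. (4,3)=. -> step gives (1,1)='*' but target has '.' -> reject
  (0,4)=* (2,2)=. (4,3)=* -> step gives (1,1)='*' but target has '.' -> reject
  (0,4)=* (2,2)=* (4,3)=. -> step reproduces the target at every cell -> ACCEPT
  (0,4)=* (2,2)=* (4,3)=* -> step gives (3,2)='.' but target has '*' -> reject
Unique solution: (0,4)=live, (2,2)=live, (4,3)=dead.
Check: live-neighbor counts of every cell in the completed generation 0:
131201
141311
242200
123200
121100
Applying B3/S23 to generation 0 with these counts gives:
.*....
...*..
..*...
.**...
......
which matches the target exactly.

Answer: *...*.
*.*...
..*...
.*....
..*...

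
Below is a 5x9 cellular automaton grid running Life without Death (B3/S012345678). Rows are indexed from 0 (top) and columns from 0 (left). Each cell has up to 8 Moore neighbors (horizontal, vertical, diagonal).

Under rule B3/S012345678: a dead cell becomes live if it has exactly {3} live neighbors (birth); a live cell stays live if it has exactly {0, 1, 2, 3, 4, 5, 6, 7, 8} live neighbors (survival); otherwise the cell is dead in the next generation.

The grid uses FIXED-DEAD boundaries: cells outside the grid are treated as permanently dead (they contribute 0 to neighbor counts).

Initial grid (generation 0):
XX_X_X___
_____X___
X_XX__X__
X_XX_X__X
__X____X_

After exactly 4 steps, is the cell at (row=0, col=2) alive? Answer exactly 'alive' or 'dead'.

Simulating step by step:
Generation 0 (given above): 16 live cells
Generation 1: 26 live cells
XX_XXX___
X__X_XX__
X_XX_XX__
X_XXXXXXX
_XXX___X_
Generation 2: 30 live cells
XXXXXXX__
X__X_XX__
X_XX_XX__
X_XXXXXXX
_XXX_X_XX
Generation 3: 31 live cells
XXXXXXX__
X__X_XXX_
X_XX_XX__
X_XXXXXXX
_XXX_X_XX
Generation 4: 33 live cells
XXXXXXXX_
X__X_XXX_
X_XX_XX_X
X_XXXXXXX
_XXX_X_XX

Cell (0,2) at generation 4: 1 -> alive

Answer: alive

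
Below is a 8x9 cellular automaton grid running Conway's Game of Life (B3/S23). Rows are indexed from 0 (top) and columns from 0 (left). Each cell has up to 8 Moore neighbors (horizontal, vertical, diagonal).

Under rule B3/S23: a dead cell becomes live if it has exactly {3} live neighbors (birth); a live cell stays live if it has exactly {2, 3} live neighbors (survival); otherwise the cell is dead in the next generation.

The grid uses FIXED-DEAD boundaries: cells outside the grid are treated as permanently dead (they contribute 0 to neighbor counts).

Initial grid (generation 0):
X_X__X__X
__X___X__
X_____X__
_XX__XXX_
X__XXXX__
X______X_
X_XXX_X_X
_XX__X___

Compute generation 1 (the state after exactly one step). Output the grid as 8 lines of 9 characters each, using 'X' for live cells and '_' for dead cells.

Simulating step by step:
Generation 0 (given above): 29 live cells
Generation 1: 28 live cells
(generation 1 grid is the final answer)

Answer: _X_______
_____XXX_
__X______
XXXX___X_
X_XXX____
X_X____X_
X_XXXXXX_
_XX_XX___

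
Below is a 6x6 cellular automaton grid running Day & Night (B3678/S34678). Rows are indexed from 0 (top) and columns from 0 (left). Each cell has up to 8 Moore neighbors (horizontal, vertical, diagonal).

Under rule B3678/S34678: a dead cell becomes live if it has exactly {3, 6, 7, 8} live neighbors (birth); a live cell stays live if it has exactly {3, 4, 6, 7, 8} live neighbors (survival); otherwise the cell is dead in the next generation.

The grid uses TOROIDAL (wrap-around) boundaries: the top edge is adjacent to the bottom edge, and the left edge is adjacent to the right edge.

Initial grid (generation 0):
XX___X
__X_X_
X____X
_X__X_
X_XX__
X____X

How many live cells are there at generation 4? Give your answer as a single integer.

Simulating step by step:
Generation 0 (given above): 14 live cells
Generation 1: 16 live cells
XX__XX
______
_X_XXX
_XXX__
X___X_
__X_XX
Generation 2: 16 live cells
X__XXX
_XXX__
X__XX_
_XXX__
____X_
____XX
Generation 3: 16 live cells
XX_X_X
_XX_X_
__X_X_
__XX_X
__X_XX
X_____
Generation 4: 21 live cells
XX__XX
_XX_X_
__XXXX
_XX__X
XX__XX
X_XX__
Population at generation 4: 21

Answer: 21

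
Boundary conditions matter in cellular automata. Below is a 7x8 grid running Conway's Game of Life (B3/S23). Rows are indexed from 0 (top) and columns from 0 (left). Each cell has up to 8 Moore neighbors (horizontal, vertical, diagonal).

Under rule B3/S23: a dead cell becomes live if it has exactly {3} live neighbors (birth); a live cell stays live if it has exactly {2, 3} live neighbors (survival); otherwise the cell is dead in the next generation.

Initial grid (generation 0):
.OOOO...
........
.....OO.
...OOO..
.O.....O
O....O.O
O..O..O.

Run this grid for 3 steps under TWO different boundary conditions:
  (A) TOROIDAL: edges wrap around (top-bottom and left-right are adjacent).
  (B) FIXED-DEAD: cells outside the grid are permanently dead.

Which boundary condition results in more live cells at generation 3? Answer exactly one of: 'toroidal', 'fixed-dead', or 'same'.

Answer: toroidal

Derivation:
Under TOROIDAL boundary, generation 3:
OOO..OOO
.....OOO
.....O..
....O.O.
...O..OO
O..O...O
OO...O..
Population = 21

Under FIXED-DEAD boundary, generation 3:
........
.....OO.
......O.
....O.O.
....O.O.
......O.
........
Population = 8

Comparison: toroidal=21, fixed-dead=8 -> toroidal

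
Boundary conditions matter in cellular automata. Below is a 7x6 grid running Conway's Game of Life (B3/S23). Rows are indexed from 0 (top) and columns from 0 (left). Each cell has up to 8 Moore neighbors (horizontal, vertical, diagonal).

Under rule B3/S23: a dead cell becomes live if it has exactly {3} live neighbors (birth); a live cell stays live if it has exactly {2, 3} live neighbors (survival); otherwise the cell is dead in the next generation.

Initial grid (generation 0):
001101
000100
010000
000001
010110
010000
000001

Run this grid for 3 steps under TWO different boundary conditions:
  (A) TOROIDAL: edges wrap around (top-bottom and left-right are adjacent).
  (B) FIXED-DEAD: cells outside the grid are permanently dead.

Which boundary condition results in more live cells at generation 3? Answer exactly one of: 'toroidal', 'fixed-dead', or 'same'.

Under TOROIDAL boundary, generation 3:
010001
111000
000011
000110
000000
001010
101010
Population = 14

Under FIXED-DEAD boundary, generation 3:
000000
000011
000100
000111
000000
000000
000000
Population = 6

Comparison: toroidal=14, fixed-dead=6 -> toroidal

Answer: toroidal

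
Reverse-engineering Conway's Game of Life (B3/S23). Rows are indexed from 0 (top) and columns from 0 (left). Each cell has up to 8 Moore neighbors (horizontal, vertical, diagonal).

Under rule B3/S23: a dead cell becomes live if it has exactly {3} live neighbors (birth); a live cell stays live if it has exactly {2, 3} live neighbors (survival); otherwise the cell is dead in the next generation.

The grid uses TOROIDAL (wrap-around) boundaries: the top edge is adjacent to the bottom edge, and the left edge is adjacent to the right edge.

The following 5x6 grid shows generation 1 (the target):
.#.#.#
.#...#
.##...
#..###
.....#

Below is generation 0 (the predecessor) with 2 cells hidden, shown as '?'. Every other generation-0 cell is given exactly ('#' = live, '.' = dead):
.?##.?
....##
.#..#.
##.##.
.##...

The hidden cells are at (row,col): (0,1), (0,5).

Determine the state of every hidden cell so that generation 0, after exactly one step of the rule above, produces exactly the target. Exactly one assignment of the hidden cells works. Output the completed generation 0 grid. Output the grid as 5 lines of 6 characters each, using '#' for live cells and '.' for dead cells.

Hidden generation-0 cells (in order): (0,1), (0,5).
A hidden cell only influences target cells in its own 3x3 neighborhood. Try each of the 2^2 = 4 assignments, step the completed generation 0 forward once under B3/S23, and compare with the target:
  (0,1)=. (0,5)=. -> step gives (0,2)='#' but target has '.' -> reject
  (0,1)=. (0,5)=# -> step gives (0,0)='#' but target has '.' -> reject
  (0,1)=# (0,5)=. -> step gives (0,0)='#' but target has '.' -> reject
  (0,1)=# (0,5)=# -> step reproduces the target at every cell -> ACCEPT
Unique solution: (0,1)=live, (0,5)=live.
Check: live-neighbor counts of every cell in the completed generation 0:
434342
434443
423445
345323
556543
Applying B3/S23 to generation 0 with these counts gives:
.#.#.#
.#...#
.##...
#..###
.....#
which matches the target exactly.

Answer: .###.#
....##
.#..#.
##.##.
.##...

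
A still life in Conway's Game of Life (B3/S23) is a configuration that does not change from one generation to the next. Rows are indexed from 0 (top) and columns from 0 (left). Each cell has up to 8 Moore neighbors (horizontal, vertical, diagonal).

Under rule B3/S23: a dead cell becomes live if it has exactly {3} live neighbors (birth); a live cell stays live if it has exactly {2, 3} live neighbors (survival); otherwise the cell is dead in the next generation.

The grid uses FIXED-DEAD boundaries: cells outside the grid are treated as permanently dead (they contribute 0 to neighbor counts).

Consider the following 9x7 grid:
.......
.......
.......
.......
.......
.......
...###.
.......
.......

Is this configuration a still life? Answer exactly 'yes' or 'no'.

Answer: no

Derivation:
Compute generation 1 and compare to generation 0 (given above):
Generation 1:
.......
.......
.......
.......
.......
....#..
....#..
....#..
.......
Cell (5,4) differs: gen0=0 vs gen1=1 -> NOT a still life.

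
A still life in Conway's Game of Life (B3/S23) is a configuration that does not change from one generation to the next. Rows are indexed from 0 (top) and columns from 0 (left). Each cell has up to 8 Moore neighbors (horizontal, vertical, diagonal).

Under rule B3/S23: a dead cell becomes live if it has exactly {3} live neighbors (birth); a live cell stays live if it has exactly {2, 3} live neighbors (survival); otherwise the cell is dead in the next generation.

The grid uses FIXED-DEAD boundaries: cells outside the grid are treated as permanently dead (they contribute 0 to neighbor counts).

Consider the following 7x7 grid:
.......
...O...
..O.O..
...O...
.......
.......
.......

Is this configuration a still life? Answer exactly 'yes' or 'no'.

Answer: yes

Derivation:
Compute generation 1 and compare to generation 0 (given above):
Generation 1:
.......
...O...
..O.O..
...O...
.......
.......
.......
The grids are IDENTICAL -> still life.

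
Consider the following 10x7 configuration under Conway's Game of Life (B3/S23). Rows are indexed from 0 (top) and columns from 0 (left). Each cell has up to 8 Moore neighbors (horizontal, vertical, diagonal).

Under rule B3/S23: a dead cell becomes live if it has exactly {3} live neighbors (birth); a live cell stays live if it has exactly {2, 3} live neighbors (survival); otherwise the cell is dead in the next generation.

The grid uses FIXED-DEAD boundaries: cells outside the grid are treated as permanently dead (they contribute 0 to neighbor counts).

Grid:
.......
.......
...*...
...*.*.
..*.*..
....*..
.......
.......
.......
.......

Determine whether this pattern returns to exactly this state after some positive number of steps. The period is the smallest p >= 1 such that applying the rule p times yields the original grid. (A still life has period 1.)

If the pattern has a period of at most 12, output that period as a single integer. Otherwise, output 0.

Answer: 2

Derivation:
Simulating and comparing each generation to the original:
Gen 0 (original, given above): 6 live cells
Gen 1: 6 live cells, differs from original
Gen 2: 6 live cells, MATCHES original -> period = 2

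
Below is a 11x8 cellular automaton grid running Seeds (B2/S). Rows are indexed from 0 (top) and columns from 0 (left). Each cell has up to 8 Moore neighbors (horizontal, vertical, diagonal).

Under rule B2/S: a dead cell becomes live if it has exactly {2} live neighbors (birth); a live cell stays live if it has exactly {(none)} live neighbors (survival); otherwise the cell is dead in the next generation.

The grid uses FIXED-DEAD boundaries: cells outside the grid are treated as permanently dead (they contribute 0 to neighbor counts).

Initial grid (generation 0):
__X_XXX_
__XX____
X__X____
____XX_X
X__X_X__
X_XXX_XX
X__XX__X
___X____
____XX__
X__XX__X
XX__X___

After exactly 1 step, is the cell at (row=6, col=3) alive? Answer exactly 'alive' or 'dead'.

Simulating step by step:
Generation 0 (given above): 34 live cells
Generation 1: 16 live cells
_X______
______X_
_X___XX_
XXX_____
________
________
________
__X___X_
__X___X_
__X___X_
__X__X__

Cell (6,3) at generation 1: 0 -> dead

Answer: dead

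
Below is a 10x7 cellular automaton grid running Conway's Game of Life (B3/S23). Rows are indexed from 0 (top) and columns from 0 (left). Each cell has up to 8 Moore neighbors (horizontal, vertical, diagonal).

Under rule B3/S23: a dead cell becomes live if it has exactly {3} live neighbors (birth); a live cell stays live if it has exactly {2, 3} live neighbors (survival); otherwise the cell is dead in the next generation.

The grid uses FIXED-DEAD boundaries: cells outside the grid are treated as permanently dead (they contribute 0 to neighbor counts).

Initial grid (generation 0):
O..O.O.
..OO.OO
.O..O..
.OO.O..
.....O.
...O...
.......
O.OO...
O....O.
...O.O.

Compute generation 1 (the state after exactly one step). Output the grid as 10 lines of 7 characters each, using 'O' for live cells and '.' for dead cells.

Answer: ..OO.OO
.OOO.OO
.O..O..
.OOOOO.
..OOO..
.......
..OO...
.O.....
.OOO...
....O..

Derivation:
Simulating step by step:
Generation 0 (given above): 21 live cells
Generation 1: 26 live cells
(generation 1 grid is the final answer)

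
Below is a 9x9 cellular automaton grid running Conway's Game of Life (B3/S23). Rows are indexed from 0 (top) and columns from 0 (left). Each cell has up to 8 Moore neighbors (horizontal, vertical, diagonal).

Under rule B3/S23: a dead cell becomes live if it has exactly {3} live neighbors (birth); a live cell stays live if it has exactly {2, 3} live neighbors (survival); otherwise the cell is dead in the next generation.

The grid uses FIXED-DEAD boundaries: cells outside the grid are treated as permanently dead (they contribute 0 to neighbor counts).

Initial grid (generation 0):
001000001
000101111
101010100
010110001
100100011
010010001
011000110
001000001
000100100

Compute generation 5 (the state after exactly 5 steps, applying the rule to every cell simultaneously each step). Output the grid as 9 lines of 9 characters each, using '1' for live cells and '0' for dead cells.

Answer: 000000000
000001100
001110100
000000000
010000000
010001000
000011100
010011100
011100000

Derivation:
Simulating step by step:
Generation 0 (given above): 30 live cells
Generation 1: 37 live cells
000000101
011111101
011000101
110011001
110100011
110100101
011100011
011100100
000000000
Generation 2: 30 live cells
001110100
010110101
000000101
000111101
000101101
000110100
000010101
010100010
001000000
Generation 3: 20 live cells
001010010
000010100
001000101
000100001
001000000
000100100
001010100
001100010
001000000
Generation 4: 22 live cells
000101000
000000100
000101000
001100010
001100000
001101000
001011110
011000000
001100000
Generation 5: 19 live cells
(generation 5 grid is the final answer)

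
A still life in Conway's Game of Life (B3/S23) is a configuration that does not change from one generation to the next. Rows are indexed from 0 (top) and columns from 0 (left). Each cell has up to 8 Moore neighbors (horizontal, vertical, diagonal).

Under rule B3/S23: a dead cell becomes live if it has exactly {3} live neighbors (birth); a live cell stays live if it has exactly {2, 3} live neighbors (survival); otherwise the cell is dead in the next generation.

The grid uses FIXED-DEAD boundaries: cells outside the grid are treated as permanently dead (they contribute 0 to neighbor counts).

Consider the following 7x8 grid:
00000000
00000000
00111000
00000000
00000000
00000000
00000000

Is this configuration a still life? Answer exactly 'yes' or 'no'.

Answer: no

Derivation:
Compute generation 1 and compare to generation 0 (given above):
Generation 1:
00000000
00010000
00010000
00010000
00000000
00000000
00000000
Cell (1,3) differs: gen0=0 vs gen1=1 -> NOT a still life.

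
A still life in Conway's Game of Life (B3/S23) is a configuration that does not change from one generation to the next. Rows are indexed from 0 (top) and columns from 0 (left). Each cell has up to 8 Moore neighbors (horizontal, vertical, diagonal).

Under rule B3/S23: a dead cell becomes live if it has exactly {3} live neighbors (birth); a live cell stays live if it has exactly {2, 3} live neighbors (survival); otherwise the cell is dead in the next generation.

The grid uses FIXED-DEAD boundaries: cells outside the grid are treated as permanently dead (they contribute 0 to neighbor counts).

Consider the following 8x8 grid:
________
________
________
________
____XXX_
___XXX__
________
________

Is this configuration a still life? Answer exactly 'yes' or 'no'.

Compute generation 1 and compare to generation 0 (given above):
Generation 1:
________
________
________
_____X__
___X__X_
___X__X_
____X___
________
Cell (3,5) differs: gen0=0 vs gen1=1 -> NOT a still life.

Answer: no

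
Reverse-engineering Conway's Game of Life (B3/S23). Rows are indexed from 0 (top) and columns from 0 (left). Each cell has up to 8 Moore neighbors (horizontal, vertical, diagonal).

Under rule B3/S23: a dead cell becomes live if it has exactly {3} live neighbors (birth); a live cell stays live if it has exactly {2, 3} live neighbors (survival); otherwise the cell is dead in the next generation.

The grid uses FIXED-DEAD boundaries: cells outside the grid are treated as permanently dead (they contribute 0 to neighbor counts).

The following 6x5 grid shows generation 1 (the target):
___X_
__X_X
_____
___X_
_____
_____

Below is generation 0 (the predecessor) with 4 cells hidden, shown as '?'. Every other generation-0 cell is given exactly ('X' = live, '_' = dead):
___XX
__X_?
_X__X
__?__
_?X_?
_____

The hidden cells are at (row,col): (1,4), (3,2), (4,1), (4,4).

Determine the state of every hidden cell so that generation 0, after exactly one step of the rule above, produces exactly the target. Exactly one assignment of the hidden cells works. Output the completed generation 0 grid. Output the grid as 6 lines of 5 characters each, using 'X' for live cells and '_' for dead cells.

Answer: ___XX
__X__
_X__X
_____
__X_X
_____

Derivation:
Hidden generation-0 cells (in order): (1,4), (3,2), (4,1), (4,4).
A hidden cell only influences target cells in its own 3x3 neighborhood. Try each of the 2^4 = 16 assignments, step the completed generation 0 forward once under B3/S23, and compare with the target:
  (1,4)=_ (3,2)=_ (4,1)=_ (4,4)=_ -> step gives (3,3)='_' but target has 'X' -> reject
  (1,4)=_ (3,2)=_ (4,1)=_ (4,4)=X -> step reproduces the target at every cell -> ACCEPT
  (1,4)=_ (3,2)=_ (4,1)=X (4,4)=_ -> step gives (3,1)='X' but target has '_' -> reject
  (1,4)=_ (3,2)=_ (4,1)=X (4,4)=X -> step gives (3,1)='X' but target has '_' -> reject
  (1,4)=_ (3,2)=X (4,1)=_ (4,4)=_ -> step gives (2,1)='X' but target has '_' -> reject
  (1,4)=_ (3,2)=X (4,1)=_ (4,4)=X -> step gives (2,1)='X' but target has '_' -> reject
  (1,4)=_ (3,2)=X (4,1)=X (4,4)=_ -> step gives (2,1)='X' but target has '_' -> reject
  (1,4)=_ (3,2)=X (4,1)=X (4,4)=X -> step gives (2,1)='X' but target has '_' -> reject
  (1,4)=X (3,2)=_ (4,1)=_ (4,4)=_ -> step gives (0,4)='X' but target has '_' -> reject
  (1,4)=X (3,2)=_ (4,1)=_ (4,4)=X -> step gives (0,4)='X' but target has '_' -> reject
  (1,4)=X (3,2)=_ (4,1)=X (4,4)=_ -> step gives (0,4)='X' but target has '_' -> reject
  (1,4)=X (3,2)=_ (4,1)=X (4,4)=X -> step gives (0,4)='X' but target has '_' -> reject
  (1,4)=X (3,2)=X (4,1)=_ (4,4)=_ -> step gives (0,4)='X' but target has '_' -> reject
  (1,4)=X (3,2)=X (4,1)=_ (4,4)=X -> step gives (0,4)='X' but target has '_' -> reject
  (1,4)=X (3,2)=X (4,1)=X (4,4)=_ -> step gives (0,4)='X' but target has '_' -> reject
  (1,4)=X (3,2)=X (4,1)=X (4,4)=X -> step gives (0,4)='X' but target has '_' -> reject
Unique solution: (1,4)=dead, (3,2)=dead, (4,1)=dead, (4,4)=live.
Check: live-neighbor counts of every cell in the completed generation 0:
01221
12243
11220
12232
01020
01121
Applying B3/S23 to generation 0 with these counts gives:
___X_
__X_X
_____
___X_
_____
_____
which matches the target exactly.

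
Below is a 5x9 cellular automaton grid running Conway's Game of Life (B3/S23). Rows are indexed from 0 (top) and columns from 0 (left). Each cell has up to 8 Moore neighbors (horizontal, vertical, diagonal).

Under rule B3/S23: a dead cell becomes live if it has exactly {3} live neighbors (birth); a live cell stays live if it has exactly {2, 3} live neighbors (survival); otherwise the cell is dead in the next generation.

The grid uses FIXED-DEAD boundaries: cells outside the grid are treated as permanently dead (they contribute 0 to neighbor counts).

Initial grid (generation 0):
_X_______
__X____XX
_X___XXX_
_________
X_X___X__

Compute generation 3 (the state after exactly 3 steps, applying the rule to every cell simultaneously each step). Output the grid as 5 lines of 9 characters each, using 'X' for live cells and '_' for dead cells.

Simulating step by step:
Generation 0 (given above): 11 live cells
Generation 1: 10 live cells
_________
_XX____XX
______XXX
_X___X_X_
_________
Generation 2: 6 live cells
_________
______X_X
_XX______
_______XX
_________
Generation 3: 1 live cells
(generation 3 grid is the final answer)

Answer: _________
_________
________X
_________
_________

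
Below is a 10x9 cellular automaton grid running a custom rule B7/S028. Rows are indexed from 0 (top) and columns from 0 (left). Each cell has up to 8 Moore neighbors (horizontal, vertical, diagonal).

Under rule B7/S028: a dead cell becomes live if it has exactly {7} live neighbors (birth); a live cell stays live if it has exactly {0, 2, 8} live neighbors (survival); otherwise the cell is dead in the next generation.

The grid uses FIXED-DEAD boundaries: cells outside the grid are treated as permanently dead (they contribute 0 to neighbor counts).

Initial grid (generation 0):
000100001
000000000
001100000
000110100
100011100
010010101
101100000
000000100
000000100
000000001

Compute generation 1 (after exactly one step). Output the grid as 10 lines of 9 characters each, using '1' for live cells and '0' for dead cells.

Simulating step by step:
Generation 0 (given above): 21 live cells
Generation 1: 9 live cells
(generation 1 grid is the final answer)

Answer: 000100001
000000000
001000000
000000100
000000000
000000101
001100000
000000000
000000000
000000001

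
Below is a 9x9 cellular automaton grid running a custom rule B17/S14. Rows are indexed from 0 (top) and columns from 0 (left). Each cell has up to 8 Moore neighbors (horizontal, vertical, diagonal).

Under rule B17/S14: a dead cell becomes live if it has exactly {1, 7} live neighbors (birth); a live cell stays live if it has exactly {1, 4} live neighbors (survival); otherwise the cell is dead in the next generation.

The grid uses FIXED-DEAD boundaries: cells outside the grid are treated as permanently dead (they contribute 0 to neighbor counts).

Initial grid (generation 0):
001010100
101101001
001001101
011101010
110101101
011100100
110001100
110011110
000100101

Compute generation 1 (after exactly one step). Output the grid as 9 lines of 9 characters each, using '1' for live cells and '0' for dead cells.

Simulating step by step:
Generation 0 (given above): 40 live cells
Generation 1: 20 live cells
(generation 1 grid is the final answer)

Answer: 100000101
000101001
000000100
010001010
000100101
000000101
100000001
000000010
000100001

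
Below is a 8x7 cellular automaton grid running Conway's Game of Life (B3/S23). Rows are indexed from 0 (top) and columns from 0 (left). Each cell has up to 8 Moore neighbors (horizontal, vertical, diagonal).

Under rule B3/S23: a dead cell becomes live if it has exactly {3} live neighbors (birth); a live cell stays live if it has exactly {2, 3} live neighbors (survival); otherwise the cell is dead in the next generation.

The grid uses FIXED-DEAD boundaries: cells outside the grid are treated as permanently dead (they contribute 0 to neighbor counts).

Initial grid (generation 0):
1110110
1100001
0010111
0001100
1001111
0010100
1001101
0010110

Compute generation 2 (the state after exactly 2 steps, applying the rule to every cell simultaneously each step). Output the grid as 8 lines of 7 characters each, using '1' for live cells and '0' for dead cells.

Answer: 0100000
1011001
0111010
0010000
0011000
0001000
0111010
0000000

Derivation:
Simulating step by step:
Generation 0 (given above): 28 live cells
Generation 1: 18 live cells
1010010
1000001
0110101
0010000
0010000
0110001
0110000
0000110
Generation 2: 17 live cells
(generation 2 grid is the final answer)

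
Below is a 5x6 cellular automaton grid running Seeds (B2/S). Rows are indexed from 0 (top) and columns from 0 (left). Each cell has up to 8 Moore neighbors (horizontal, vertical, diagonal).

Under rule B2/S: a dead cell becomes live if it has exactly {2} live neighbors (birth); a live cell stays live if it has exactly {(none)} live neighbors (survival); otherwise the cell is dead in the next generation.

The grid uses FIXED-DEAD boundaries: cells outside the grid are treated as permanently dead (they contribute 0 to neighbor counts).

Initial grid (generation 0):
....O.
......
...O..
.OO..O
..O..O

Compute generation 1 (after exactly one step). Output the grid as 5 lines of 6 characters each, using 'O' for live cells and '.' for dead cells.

Simulating step by step:
Generation 0 (given above): 7 live cells
Generation 1: 6 live cells
(generation 1 grid is the final answer)

Answer: ......
...OO.
.O..O.
......
...OO.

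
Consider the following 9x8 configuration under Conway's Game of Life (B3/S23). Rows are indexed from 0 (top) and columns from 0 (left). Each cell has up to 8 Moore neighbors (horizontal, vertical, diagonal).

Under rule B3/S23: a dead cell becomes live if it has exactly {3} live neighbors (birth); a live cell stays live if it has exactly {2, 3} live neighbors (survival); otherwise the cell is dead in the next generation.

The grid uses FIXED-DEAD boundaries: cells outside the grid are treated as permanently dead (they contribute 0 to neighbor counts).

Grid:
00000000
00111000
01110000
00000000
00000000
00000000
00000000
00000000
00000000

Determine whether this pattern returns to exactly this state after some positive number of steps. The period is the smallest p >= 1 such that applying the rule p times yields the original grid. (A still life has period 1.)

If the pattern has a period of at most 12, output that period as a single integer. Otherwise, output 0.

Answer: 2

Derivation:
Simulating and comparing each generation to the original:
Gen 0 (original, given above): 6 live cells
Gen 1: 6 live cells, differs from original
Gen 2: 6 live cells, MATCHES original -> period = 2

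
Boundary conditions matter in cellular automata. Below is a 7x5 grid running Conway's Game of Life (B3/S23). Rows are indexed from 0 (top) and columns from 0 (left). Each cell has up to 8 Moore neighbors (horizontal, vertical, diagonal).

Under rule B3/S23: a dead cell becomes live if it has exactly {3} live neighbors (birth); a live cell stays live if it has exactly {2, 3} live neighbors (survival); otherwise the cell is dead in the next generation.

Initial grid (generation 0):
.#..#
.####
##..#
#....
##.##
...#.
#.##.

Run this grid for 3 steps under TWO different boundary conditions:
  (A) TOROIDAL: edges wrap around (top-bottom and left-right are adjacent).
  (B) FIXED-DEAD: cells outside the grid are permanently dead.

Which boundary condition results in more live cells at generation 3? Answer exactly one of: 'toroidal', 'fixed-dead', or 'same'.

Under TOROIDAL boundary, generation 3:
.##..
.....
.....
#.###
#.###
##.#.
.##..
Population = 15

Under FIXED-DEAD boundary, generation 3:
.....
...##
...##
.....
##...
.....
.....
Population = 6

Comparison: toroidal=15, fixed-dead=6 -> toroidal

Answer: toroidal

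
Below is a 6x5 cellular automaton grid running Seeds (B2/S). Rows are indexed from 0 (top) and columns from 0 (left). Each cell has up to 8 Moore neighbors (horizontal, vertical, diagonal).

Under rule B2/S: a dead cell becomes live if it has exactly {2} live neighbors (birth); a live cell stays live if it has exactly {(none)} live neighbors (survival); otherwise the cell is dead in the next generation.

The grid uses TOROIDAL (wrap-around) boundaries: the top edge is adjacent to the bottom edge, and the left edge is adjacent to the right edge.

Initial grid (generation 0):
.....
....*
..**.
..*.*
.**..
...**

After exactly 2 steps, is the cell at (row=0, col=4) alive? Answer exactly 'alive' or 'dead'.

Simulating step by step:
Generation 0 (given above): 9 live cells
Generation 1: 7 live cells
*....
..*..
**...
*....
.....
**...
Generation 2: 8 live cells
..*.*
....*
..*.*
....*
....*
....*

Cell (0,4) at generation 2: 1 -> alive

Answer: alive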